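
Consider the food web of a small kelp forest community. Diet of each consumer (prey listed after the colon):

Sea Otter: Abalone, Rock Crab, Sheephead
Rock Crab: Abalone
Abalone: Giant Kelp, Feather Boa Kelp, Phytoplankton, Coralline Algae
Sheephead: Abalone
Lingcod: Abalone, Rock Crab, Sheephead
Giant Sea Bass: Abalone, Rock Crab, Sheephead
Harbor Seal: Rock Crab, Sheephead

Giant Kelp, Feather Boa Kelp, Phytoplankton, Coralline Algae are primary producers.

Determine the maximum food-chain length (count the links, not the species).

3 links

One longest chain: Giant Kelp → Abalone → Rock Crab → Harbor Seal.
It has 4 species and 3 links.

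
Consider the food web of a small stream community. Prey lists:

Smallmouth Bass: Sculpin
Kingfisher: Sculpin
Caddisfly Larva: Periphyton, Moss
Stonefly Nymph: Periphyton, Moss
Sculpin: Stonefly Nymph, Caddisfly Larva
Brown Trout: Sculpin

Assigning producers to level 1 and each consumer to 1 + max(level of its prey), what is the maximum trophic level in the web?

Producers (level 1): Periphyton, Moss.
Periphyton → Stonefly Nymph → Sculpin → Brown Trout gives Brown Trout level 4.
No species has a prey at level 4, so no species reaches level 5.

4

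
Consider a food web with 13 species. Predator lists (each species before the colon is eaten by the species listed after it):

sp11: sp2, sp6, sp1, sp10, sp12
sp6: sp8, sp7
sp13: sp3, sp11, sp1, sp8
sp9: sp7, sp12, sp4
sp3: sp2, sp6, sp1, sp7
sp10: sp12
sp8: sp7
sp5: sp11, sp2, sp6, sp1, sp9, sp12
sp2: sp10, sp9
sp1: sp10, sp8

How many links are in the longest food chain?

4 links

One longest chain: sp13 → sp3 → sp2 → sp9 → sp7.
It has 5 species and 4 links.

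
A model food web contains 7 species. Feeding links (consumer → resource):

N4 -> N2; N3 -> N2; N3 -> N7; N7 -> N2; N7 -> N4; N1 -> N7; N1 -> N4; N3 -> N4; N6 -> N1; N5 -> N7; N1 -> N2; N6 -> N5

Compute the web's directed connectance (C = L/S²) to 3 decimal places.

C = 0.245

The web has S = 7 species and L = 12 feeding links.
C = L / S² = 12 / 49 = 0.2449 ≈ 0.245.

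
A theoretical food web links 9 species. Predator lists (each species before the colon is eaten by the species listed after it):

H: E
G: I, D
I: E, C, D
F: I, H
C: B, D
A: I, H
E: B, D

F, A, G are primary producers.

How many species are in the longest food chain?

4 species

One longest chain: F → I → E → B.
It has 4 species and 3 links.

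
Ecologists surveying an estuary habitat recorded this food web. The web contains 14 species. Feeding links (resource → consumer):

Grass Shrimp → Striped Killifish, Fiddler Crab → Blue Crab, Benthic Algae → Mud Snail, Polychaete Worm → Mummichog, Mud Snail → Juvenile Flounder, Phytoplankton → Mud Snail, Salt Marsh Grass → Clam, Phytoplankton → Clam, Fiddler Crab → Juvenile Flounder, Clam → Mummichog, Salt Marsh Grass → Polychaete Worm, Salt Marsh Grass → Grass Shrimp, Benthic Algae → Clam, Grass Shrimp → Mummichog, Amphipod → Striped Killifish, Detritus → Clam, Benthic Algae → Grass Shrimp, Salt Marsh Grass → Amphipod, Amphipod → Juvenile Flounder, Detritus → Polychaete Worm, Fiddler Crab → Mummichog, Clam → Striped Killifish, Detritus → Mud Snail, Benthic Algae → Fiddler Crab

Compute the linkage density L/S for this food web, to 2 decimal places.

L/S = 1.71

There are L = 24 links among S = 14 species.
L/S = 24/14 = 1.7143 ≈ 1.71.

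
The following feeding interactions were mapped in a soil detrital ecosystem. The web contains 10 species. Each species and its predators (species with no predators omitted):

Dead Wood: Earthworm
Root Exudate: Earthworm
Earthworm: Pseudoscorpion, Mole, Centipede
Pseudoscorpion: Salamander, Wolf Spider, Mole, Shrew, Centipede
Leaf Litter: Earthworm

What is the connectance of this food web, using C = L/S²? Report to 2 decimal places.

The web has S = 10 species and L = 11 feeding links.
C = L / S² = 11 / 100 = 0.1100 ≈ 0.11.

C = 0.11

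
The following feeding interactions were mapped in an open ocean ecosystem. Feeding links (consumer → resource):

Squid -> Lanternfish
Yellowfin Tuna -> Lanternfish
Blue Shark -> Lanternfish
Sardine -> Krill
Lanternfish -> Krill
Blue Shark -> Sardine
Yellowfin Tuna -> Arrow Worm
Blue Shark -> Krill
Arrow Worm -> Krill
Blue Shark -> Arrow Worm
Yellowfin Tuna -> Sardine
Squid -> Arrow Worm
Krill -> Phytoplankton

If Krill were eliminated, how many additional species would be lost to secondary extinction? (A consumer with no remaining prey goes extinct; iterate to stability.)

Remove Krill.
Round 1: Sardine (all prey gone), Arrow Worm (all prey gone), Lanternfish (all prey gone) → extinct.
Round 2: Blue Shark (all prey gone), Yellowfin Tuna (all prey gone), Squid (all prey gone) → extinct.
No further losses. Total secondary extinctions: 6.

6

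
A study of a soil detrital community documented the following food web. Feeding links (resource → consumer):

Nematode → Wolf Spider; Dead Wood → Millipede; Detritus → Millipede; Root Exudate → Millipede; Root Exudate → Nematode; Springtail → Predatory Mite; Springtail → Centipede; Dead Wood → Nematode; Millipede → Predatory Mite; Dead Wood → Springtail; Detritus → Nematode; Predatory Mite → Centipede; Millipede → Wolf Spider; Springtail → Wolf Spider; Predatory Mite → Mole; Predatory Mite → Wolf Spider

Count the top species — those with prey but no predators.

Top species (has prey, but nothing eats it): Centipede, Mole, Wolf Spider.
Count: 3.

3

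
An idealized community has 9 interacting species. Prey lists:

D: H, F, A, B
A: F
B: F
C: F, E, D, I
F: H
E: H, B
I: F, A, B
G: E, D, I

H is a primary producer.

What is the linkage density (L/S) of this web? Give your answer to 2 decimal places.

There are L = 19 links among S = 9 species.
L/S = 19/9 = 2.1111 ≈ 2.11.

L/S = 2.11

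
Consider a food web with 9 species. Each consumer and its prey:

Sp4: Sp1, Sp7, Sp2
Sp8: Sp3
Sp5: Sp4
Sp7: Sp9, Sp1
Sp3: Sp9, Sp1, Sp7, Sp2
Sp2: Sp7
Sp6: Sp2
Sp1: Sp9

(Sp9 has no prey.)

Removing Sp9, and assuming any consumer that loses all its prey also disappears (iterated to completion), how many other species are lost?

8

Remove Sp9.
Round 1: Sp1 (all prey gone) → extinct.
Round 2: Sp7 (all prey gone) → extinct.
Round 3: Sp2 (all prey gone) → extinct.
Round 4: Sp6 (all prey gone), Sp3 (all prey gone), Sp4 (all prey gone) → extinct.
Round 5: Sp8 (all prey gone), Sp5 (all prey gone) → extinct.
No further losses. Total secondary extinctions: 8.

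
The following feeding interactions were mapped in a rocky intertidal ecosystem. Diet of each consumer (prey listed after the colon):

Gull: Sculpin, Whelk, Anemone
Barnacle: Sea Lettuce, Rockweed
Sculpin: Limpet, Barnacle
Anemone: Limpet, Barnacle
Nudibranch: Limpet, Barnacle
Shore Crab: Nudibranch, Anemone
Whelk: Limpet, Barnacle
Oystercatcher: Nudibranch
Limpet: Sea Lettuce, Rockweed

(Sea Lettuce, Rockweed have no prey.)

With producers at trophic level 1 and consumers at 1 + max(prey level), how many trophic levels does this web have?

Producers (level 1): Sea Lettuce, Rockweed.
Sea Lettuce → Limpet → Nudibranch → Oystercatcher gives Oystercatcher level 4.
No species has a prey at level 4, so no species reaches level 5.

4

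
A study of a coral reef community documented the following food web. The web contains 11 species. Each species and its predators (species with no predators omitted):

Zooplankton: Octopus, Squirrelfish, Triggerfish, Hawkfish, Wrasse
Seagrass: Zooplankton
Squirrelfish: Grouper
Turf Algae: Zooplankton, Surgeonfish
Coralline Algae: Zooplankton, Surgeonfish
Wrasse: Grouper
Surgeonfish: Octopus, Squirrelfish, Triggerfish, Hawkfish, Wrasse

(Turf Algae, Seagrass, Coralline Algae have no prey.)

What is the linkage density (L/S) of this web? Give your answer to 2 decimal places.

L/S = 1.55

There are L = 17 links among S = 11 species.
L/S = 17/11 = 1.5455 ≈ 1.55.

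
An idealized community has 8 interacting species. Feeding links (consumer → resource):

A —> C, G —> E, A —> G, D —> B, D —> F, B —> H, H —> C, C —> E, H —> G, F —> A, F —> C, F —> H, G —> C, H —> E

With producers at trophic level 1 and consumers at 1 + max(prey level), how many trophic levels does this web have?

Producers (level 1): E.
E → C → G → H → B → D gives D level 6.
No species has a prey at level 6, so no species reaches level 7.

6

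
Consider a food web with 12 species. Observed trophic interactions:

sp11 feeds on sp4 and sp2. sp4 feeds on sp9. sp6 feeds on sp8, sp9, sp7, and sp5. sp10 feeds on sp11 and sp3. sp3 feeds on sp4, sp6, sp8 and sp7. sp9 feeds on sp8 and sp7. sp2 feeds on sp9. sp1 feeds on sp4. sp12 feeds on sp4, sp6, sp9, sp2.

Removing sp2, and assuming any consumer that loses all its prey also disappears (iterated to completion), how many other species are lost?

0

Remove sp2.
Every predator of it retains at least one other prey: sp12 still has sp9, sp6, sp4; sp11 still has sp4.
No consumer loses all prey, so no secondary extinctions occur.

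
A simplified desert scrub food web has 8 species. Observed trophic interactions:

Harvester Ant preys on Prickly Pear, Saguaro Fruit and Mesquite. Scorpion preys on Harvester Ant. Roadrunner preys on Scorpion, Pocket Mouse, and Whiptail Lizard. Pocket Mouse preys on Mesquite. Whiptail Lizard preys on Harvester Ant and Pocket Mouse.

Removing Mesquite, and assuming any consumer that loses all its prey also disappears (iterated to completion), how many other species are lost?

1

Remove Mesquite.
Round 1: Pocket Mouse (all prey gone) → extinct.
No further losses. Total secondary extinctions: 1.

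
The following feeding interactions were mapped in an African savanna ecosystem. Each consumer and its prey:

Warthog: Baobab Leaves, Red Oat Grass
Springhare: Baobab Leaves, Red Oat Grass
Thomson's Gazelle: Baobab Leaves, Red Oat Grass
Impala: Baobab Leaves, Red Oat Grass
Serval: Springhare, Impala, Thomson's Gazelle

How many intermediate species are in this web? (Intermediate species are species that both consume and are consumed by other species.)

3

Intermediate species (has both prey and predators): Springhare, Impala, Thomson's Gazelle.
Count: 3.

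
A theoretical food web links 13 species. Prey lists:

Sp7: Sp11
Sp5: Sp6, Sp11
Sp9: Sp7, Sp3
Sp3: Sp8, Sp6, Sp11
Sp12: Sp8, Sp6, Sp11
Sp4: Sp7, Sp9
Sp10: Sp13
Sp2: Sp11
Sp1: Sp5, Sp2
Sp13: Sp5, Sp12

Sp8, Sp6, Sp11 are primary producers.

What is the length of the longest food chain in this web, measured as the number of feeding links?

3 links

One longest chain: Sp11 → Sp7 → Sp9 → Sp4.
It has 4 species and 3 links.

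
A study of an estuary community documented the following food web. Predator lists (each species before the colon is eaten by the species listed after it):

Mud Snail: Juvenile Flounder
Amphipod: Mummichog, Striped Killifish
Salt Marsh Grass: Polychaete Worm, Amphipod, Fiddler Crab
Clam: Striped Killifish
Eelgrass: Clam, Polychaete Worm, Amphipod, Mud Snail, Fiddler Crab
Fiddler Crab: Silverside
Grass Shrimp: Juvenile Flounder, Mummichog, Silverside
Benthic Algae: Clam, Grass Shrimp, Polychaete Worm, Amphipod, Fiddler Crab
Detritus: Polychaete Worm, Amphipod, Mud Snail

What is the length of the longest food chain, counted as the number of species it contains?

3 species

One longest chain: Eelgrass → Mud Snail → Juvenile Flounder.
It has 3 species and 2 links.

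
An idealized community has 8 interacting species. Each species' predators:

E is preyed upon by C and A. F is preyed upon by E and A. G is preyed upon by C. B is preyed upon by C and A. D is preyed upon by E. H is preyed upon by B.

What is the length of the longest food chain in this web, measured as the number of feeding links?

2 links

One longest chain: F → E → A.
It has 3 species and 2 links.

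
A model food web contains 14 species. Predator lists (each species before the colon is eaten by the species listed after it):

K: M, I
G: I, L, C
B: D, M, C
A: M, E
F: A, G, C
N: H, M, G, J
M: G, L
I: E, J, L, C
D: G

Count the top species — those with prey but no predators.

5

Top species (has prey, but nothing eats it): H, E, J, L, C.
Count: 5.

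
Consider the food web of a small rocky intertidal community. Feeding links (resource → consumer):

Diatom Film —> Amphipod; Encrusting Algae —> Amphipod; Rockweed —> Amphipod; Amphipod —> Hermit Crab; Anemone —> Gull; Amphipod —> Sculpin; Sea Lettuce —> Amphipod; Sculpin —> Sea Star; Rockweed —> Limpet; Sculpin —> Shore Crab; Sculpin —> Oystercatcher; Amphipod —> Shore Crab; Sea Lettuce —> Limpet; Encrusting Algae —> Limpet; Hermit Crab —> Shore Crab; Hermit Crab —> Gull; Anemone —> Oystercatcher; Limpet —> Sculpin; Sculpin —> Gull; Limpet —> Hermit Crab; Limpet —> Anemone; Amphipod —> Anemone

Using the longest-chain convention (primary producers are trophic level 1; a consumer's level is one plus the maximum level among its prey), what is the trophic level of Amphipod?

Encrusting Algae is a producer → level 1.
Amphipod eats Encrusting Algae (level 1); other prey at levels: Sea Lettuce 1, Rockweed 1, Diatom Film 1 → level 2.

Trophic level 2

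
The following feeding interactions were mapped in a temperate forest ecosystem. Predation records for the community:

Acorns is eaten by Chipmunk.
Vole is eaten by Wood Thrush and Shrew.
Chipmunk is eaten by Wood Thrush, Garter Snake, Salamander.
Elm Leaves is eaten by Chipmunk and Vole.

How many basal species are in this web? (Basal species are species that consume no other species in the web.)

Basal species (no prey listed): Acorns, Elm Leaves.
Count: 2.

2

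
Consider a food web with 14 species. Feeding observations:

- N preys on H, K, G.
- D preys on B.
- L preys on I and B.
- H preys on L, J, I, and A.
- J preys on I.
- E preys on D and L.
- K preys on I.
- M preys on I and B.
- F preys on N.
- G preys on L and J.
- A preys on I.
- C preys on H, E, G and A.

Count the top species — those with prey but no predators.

3

Top species (has prey, but nothing eats it): M, C, F.
Count: 3.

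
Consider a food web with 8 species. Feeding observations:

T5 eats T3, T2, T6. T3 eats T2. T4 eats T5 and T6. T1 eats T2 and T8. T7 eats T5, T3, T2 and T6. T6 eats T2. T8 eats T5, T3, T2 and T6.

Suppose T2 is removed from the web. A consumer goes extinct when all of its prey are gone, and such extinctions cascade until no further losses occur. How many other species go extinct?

Remove T2.
Round 1: T6 (all prey gone), T3 (all prey gone) → extinct.
Round 2: T5 (all prey gone) → extinct.
Round 3: T4 (all prey gone), T7 (all prey gone), T8 (all prey gone) → extinct.
Round 4: T1 (all prey gone) → extinct.
No further losses. Total secondary extinctions: 7.

7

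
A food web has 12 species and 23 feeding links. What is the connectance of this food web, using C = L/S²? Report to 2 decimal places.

The web has S = 12 species and L = 23 feeding links.
C = L / S² = 23 / 144 = 0.1597 ≈ 0.16.

C = 0.16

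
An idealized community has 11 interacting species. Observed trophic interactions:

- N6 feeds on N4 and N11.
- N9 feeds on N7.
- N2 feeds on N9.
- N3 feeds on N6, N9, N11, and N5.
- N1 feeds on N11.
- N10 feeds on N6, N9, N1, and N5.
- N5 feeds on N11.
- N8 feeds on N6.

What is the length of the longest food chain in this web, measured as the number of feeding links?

2 links

One longest chain: N7 → N9 → N2.
It has 3 species and 2 links.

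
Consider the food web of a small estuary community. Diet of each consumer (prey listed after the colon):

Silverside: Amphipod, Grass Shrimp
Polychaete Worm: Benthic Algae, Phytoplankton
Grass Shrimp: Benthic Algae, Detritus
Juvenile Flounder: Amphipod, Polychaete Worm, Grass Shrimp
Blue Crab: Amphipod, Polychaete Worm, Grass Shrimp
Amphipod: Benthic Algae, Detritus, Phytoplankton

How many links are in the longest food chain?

2 links

One longest chain: Benthic Algae → Amphipod → Blue Crab.
It has 3 species and 2 links.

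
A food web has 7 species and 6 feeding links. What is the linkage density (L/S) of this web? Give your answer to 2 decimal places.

L/S = 0.86

There are L = 6 links among S = 7 species.
L/S = 6/7 = 0.8571 ≈ 0.86.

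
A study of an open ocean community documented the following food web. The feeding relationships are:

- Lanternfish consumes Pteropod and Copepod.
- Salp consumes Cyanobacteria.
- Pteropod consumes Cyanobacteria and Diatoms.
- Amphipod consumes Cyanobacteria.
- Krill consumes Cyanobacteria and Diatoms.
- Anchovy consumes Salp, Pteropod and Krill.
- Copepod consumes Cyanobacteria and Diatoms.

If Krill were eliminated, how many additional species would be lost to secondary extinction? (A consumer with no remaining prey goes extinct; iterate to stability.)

0

Remove Krill.
Every predator of it retains at least one other prey: Anchovy still has Pteropod, Salp.
No consumer loses all prey, so no secondary extinctions occur.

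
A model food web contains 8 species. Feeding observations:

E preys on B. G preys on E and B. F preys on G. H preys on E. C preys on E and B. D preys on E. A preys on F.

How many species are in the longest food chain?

5 species

One longest chain: B → E → G → F → A.
It has 5 species and 4 links.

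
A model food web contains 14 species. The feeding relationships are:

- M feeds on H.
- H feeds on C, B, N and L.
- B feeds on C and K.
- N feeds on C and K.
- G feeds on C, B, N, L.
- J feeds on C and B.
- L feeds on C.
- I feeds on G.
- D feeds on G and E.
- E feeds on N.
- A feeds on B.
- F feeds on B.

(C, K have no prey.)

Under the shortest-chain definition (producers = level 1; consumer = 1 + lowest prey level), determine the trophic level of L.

Trophic level 2

C is a producer → level 1.
L eats C → level 2.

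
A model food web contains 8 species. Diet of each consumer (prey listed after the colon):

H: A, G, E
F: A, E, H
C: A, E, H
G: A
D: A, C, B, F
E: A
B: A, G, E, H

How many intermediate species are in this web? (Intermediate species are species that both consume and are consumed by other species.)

6

Intermediate species (has both prey and predators): G, E, H, C, B, F.
Count: 6.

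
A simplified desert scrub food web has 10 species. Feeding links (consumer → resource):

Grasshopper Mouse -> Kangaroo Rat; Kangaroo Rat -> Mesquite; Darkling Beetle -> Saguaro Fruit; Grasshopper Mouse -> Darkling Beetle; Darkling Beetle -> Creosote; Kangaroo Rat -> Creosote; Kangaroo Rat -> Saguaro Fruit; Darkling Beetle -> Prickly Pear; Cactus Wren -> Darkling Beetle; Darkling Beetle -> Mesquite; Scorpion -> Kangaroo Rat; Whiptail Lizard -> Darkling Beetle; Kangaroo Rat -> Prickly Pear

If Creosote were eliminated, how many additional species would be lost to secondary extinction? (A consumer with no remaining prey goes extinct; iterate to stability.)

Remove Creosote.
Every predator of it retains at least one other prey: Darkling Beetle still has Prickly Pear, Mesquite, Saguaro Fruit; Kangaroo Rat still has Prickly Pear, Mesquite, Saguaro Fruit.
No consumer loses all prey, so no secondary extinctions occur.

0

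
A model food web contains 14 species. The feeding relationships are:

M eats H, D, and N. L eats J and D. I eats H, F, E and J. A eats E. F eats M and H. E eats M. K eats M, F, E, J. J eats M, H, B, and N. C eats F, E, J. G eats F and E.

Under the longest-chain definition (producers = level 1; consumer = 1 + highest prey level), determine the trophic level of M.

Trophic level 2

N is a producer → level 1.
M eats N (level 1); other prey at levels: H 1, D 1 → level 2.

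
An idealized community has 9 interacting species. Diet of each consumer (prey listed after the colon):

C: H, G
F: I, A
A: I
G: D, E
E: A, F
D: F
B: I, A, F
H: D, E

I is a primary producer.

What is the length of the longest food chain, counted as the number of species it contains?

6 species

One longest chain: I → A → F → D → H → C.
It has 6 species and 5 links.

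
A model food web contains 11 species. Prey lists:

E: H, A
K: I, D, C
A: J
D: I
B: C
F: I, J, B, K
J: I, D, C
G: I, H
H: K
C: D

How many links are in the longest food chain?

One longest chain: I → D → C → K → H → G.
It has 6 species and 5 links.

5 links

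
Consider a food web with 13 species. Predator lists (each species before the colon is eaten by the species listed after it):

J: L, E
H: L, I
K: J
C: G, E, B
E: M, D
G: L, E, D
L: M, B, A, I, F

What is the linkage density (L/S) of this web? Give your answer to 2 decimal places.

There are L = 18 links among S = 13 species.
L/S = 18/13 = 1.3846 ≈ 1.38.

L/S = 1.38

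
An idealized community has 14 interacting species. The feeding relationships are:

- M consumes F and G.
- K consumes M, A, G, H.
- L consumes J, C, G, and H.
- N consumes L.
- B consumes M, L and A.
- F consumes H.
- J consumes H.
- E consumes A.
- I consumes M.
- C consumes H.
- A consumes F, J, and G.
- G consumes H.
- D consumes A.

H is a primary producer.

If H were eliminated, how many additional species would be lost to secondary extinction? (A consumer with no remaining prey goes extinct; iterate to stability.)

13

Remove H.
Round 1: G (all prey gone), C (all prey gone), F (all prey gone), J (all prey gone) → extinct.
Round 2: L (all prey gone), M (all prey gone), A (all prey gone) → extinct.
Round 3: E (all prey gone), B (all prey gone), D (all prey gone), N (all prey gone), I (all prey gone), K (all prey gone) → extinct.
No further losses. Total secondary extinctions: 13.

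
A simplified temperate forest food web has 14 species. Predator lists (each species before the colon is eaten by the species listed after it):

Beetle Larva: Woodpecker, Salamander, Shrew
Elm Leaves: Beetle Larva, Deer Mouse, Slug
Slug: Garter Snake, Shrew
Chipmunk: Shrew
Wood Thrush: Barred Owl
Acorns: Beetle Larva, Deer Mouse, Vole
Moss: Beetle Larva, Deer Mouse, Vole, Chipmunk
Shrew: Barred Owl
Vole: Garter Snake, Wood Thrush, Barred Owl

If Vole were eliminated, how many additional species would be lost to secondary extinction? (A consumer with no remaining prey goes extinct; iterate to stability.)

Remove Vole.
Round 1: Wood Thrush (all prey gone) → extinct.
No further losses. Total secondary extinctions: 1.

1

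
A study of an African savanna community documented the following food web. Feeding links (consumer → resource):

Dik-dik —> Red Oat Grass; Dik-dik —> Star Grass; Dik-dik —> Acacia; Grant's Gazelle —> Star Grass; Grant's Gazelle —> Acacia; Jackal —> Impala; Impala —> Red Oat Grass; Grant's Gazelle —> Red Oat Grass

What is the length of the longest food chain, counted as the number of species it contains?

3 species

One longest chain: Red Oat Grass → Impala → Jackal.
It has 3 species and 2 links.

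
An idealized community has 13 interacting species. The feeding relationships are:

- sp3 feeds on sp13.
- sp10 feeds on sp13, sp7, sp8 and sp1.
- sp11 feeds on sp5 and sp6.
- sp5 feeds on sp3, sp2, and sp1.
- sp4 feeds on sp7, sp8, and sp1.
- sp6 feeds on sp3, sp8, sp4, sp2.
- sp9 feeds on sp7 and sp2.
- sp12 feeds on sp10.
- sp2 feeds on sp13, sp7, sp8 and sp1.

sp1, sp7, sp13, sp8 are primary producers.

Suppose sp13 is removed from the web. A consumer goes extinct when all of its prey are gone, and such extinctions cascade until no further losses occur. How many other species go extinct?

Remove sp13.
Round 1: sp3 (all prey gone) → extinct.
No further losses. Total secondary extinctions: 1.

1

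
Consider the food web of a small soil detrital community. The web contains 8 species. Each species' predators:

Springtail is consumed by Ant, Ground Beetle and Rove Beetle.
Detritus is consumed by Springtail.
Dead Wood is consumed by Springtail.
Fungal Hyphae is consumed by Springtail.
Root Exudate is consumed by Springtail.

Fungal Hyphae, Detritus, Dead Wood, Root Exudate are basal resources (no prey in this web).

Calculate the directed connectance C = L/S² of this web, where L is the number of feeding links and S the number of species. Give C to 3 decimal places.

C = 0.109

The web has S = 8 species and L = 7 feeding links.
C = L / S² = 7 / 64 = 0.1094 ≈ 0.109.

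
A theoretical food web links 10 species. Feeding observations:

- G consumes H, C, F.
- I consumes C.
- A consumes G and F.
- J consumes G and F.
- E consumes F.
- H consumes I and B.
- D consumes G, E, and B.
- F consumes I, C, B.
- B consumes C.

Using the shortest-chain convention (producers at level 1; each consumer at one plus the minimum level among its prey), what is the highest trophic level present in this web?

3

Producers (level 1): C.
Following each consumer down to its lowest-level prey: C → B → H (levels 1 through 3).
All prey of H (B 2, I 2) are at level 2 or above, so H is at level 1 + 2 = 3.
Every consumer has at least one prey at level 2 or below, so none exceeds level 3.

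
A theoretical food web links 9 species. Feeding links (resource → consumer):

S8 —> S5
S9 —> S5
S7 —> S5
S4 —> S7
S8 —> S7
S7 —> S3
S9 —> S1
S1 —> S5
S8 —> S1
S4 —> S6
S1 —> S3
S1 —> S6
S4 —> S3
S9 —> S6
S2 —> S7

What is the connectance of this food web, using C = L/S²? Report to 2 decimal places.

The web has S = 9 species and L = 15 feeding links.
C = L / S² = 15 / 81 = 0.1852 ≈ 0.19.

C = 0.19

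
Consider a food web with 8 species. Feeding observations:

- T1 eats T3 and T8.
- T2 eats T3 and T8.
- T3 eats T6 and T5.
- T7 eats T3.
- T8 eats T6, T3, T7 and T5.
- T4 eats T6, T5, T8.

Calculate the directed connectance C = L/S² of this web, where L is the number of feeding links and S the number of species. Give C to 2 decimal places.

C = 0.22

The web has S = 8 species and L = 14 feeding links.
C = L / S² = 14 / 64 = 0.2188 ≈ 0.22.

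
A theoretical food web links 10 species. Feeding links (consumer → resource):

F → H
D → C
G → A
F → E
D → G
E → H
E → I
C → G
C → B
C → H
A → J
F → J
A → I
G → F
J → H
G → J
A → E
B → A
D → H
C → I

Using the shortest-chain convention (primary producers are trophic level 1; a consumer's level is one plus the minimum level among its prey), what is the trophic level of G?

H is a producer → level 1.
J eats H → level 2.
G eats J → level 3.
No prey of G is below level 2, so 3 is the minimum.

Trophic level 3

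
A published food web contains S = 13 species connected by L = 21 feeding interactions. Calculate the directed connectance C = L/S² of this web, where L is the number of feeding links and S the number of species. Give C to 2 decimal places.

C = 0.12

The web has S = 13 species and L = 21 feeding links.
C = L / S² = 21 / 169 = 0.1243 ≈ 0.12.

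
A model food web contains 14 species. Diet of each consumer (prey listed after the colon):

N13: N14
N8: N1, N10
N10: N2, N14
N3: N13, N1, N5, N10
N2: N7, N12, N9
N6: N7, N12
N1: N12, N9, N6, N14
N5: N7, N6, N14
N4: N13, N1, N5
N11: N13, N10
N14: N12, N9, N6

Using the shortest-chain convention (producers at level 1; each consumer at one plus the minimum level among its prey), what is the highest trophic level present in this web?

Producers (level 1): N7, N12, N9.
Following each consumer down to its lowest-level prey: N7 → N2 → N10 → N11 (levels 1 through 4).
All prey of N11 (N10 3, N13 3) are at level 3 or above, so N11 is at level 1 + 3 = 4.
Every consumer has at least one prey at level 3 or below, so none exceeds level 4.

4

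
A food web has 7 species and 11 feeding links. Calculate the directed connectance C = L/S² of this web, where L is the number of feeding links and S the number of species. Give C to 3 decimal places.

C = 0.224

The web has S = 7 species and L = 11 feeding links.
C = L / S² = 11 / 49 = 0.2245 ≈ 0.224.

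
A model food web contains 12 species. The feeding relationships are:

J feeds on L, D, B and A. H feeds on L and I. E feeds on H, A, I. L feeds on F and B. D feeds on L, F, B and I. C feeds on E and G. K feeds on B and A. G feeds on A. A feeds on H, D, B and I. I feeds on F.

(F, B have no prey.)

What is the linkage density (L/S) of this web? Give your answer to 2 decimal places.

There are L = 25 links among S = 12 species.
L/S = 25/12 = 2.0833 ≈ 2.08.

L/S = 2.08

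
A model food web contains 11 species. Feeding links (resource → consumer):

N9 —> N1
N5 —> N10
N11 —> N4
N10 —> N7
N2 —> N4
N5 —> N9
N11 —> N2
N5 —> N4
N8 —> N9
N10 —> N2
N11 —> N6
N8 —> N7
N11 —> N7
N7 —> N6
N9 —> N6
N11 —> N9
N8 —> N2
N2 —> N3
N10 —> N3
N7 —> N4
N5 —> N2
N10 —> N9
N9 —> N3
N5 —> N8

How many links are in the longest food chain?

3 links

One longest chain: N5 → N8 → N7 → N4.
It has 4 species and 3 links.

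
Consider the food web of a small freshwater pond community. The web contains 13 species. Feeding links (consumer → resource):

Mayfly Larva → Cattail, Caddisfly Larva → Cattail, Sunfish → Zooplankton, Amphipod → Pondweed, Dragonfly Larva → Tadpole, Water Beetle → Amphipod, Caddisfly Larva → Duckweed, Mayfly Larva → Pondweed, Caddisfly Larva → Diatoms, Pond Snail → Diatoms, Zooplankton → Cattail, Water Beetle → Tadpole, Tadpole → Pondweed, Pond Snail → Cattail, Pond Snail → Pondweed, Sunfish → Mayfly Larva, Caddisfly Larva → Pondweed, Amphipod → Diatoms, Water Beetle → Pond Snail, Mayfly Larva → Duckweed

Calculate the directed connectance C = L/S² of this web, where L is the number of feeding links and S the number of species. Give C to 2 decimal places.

The web has S = 13 species and L = 20 feeding links.
C = L / S² = 20 / 169 = 0.1183 ≈ 0.12.

C = 0.12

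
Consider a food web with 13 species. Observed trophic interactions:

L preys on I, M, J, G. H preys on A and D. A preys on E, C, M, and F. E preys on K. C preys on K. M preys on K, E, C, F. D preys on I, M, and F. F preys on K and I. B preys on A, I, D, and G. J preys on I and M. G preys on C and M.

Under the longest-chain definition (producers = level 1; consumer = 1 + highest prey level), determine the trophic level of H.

Trophic level 5

K is a producer → level 1.
E eats K → level 2.
M eats E (level 2); other prey at levels: K 1, F 2, C 2 → level 3.
D eats M (level 3); other prey at levels: I 1, F 2 → level 4.
H eats D (level 4); other prey at levels: A 4 → level 5.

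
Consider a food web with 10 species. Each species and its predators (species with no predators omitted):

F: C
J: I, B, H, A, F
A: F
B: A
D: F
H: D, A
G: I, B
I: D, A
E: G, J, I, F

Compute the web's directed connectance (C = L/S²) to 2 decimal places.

C = 0.19

The web has S = 10 species and L = 19 feeding links.
C = L / S² = 19 / 100 = 0.1900 ≈ 0.19.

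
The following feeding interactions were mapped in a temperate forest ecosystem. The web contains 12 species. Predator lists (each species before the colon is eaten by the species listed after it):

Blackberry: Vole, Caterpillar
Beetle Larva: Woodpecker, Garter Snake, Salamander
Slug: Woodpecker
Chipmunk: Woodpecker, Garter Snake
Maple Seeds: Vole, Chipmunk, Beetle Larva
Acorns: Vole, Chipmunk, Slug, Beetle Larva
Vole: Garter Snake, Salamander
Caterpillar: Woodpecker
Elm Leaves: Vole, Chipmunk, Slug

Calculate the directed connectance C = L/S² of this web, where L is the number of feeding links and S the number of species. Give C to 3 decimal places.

C = 0.146

The web has S = 12 species and L = 21 feeding links.
C = L / S² = 21 / 144 = 0.1458 ≈ 0.146.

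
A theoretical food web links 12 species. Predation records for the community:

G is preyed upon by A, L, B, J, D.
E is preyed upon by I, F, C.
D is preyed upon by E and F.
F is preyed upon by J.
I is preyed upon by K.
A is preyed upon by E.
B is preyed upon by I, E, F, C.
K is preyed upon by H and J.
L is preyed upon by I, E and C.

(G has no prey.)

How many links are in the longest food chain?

5 links

One longest chain: G → A → E → I → K → J.
It has 6 species and 5 links.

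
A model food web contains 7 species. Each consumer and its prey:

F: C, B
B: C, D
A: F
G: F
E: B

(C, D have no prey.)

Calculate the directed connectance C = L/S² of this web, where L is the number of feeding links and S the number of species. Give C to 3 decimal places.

C = 0.143

The web has S = 7 species and L = 7 feeding links.
C = L / S² = 7 / 49 = 0.1429 ≈ 0.143.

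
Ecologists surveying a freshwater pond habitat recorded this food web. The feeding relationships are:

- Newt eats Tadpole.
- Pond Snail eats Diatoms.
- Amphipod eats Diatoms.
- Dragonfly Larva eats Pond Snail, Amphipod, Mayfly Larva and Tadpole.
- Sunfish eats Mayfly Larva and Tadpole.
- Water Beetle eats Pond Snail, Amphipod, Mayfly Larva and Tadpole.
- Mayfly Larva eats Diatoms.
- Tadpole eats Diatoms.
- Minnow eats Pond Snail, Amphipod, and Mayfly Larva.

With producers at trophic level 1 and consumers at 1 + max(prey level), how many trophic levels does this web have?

Producers (level 1): Diatoms.
Diatoms → Pond Snail → Minnow gives Minnow level 3.
No species has a prey at level 3, so no species reaches level 4.

3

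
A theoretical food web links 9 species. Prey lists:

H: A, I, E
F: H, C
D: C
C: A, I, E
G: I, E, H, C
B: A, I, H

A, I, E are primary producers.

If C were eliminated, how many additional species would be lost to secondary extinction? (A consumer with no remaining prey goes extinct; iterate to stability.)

1

Remove C.
Round 1: D (all prey gone) → extinct.
No further losses. Total secondary extinctions: 1.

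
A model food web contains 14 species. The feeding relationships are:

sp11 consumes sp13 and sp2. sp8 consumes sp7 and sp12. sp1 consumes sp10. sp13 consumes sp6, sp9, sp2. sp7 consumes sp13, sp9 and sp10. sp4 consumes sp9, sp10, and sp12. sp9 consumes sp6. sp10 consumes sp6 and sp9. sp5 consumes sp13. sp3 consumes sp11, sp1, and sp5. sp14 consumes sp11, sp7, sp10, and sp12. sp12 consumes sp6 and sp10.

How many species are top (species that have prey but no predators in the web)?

Top species (has prey, but nothing eats it): sp14, sp4, sp3, sp8.
Count: 4.

4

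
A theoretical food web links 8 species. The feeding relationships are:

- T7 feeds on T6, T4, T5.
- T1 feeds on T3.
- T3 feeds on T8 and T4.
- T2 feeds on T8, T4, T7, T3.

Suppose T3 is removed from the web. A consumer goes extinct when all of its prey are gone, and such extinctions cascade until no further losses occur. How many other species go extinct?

1

Remove T3.
Round 1: T1 (all prey gone) → extinct.
No further losses. Total secondary extinctions: 1.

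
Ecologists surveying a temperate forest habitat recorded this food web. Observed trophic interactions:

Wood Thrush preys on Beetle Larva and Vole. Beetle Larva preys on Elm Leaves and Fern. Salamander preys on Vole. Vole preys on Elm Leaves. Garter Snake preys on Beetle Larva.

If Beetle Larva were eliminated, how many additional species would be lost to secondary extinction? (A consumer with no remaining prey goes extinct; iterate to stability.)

Remove Beetle Larva.
Round 1: Garter Snake (all prey gone) → extinct.
No further losses. Total secondary extinctions: 1.

1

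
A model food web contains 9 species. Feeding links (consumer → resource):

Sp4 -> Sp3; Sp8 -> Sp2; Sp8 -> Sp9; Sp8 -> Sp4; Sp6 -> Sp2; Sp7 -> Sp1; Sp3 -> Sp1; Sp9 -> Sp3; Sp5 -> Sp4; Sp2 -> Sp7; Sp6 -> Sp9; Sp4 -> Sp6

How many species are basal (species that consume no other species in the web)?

Basal species (no prey listed): Sp1.
Count: 1.

1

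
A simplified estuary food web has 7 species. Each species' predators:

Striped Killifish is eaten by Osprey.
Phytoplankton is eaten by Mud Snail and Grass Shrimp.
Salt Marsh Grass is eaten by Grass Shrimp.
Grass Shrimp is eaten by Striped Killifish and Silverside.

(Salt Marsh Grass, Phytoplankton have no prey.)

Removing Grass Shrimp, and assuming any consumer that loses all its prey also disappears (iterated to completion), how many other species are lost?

Remove Grass Shrimp.
Round 1: Silverside (all prey gone), Striped Killifish (all prey gone) → extinct.
Round 2: Osprey (all prey gone) → extinct.
No further losses. Total secondary extinctions: 3.

3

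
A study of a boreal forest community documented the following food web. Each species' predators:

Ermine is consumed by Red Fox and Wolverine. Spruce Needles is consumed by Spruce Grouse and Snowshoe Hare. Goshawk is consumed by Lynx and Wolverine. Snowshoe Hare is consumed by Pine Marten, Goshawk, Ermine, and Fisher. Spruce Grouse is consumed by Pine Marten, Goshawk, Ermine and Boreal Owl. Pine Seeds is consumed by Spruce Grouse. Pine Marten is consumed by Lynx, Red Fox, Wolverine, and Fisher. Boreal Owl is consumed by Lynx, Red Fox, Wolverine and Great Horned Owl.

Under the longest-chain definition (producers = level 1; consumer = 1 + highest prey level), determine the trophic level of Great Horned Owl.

Trophic level 4

Pine Seeds is a producer → level 1.
Spruce Grouse eats Pine Seeds (level 1); other prey at levels: Spruce Needles 1 → level 2.
Boreal Owl eats Spruce Grouse → level 3.
Great Horned Owl eats Boreal Owl → level 4.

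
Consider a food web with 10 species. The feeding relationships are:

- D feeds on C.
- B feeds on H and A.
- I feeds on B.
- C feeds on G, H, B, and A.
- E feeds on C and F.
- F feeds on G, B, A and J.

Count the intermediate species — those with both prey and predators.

Intermediate species (has both prey and predators): B, F, C.
Count: 3.

3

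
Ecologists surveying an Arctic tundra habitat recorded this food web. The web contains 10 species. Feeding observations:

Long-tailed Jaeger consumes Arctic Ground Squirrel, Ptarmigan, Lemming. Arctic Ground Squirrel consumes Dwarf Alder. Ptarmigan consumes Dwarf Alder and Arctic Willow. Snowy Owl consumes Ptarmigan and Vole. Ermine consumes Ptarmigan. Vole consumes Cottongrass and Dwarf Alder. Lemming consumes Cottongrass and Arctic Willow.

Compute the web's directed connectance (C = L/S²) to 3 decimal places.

The web has S = 10 species and L = 13 feeding links.
C = L / S² = 13 / 100 = 0.1300 ≈ 0.130.

C = 0.130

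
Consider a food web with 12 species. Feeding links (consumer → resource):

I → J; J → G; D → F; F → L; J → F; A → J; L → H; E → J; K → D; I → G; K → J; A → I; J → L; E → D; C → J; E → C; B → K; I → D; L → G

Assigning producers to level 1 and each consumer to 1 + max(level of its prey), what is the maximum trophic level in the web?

6

Producers (level 1): G, H.
G → L → F → D → I → A gives A level 6.
No species has a prey at level 6, so no species reaches level 7.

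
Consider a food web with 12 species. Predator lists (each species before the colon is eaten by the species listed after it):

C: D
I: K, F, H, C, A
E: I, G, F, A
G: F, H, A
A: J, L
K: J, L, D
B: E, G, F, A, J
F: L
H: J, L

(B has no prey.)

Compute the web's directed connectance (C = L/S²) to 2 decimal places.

The web has S = 12 species and L = 26 feeding links.
C = L / S² = 26 / 144 = 0.1806 ≈ 0.18.

C = 0.18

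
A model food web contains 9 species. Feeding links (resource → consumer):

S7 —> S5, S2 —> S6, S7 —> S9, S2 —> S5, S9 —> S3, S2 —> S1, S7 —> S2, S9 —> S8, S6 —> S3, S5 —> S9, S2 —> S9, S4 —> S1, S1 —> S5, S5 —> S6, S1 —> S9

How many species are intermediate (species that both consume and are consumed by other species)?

Intermediate species (has both prey and predators): S2, S1, S5, S9, S6.
Count: 5.

5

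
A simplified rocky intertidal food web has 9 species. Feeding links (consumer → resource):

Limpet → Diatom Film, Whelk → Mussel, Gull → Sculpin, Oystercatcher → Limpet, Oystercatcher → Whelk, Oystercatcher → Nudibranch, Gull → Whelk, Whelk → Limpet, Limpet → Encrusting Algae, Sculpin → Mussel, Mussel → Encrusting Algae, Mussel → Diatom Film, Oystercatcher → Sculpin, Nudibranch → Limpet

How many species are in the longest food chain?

One longest chain: Encrusting Algae → Limpet → Nudibranch → Oystercatcher.
It has 4 species and 3 links.

4 species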